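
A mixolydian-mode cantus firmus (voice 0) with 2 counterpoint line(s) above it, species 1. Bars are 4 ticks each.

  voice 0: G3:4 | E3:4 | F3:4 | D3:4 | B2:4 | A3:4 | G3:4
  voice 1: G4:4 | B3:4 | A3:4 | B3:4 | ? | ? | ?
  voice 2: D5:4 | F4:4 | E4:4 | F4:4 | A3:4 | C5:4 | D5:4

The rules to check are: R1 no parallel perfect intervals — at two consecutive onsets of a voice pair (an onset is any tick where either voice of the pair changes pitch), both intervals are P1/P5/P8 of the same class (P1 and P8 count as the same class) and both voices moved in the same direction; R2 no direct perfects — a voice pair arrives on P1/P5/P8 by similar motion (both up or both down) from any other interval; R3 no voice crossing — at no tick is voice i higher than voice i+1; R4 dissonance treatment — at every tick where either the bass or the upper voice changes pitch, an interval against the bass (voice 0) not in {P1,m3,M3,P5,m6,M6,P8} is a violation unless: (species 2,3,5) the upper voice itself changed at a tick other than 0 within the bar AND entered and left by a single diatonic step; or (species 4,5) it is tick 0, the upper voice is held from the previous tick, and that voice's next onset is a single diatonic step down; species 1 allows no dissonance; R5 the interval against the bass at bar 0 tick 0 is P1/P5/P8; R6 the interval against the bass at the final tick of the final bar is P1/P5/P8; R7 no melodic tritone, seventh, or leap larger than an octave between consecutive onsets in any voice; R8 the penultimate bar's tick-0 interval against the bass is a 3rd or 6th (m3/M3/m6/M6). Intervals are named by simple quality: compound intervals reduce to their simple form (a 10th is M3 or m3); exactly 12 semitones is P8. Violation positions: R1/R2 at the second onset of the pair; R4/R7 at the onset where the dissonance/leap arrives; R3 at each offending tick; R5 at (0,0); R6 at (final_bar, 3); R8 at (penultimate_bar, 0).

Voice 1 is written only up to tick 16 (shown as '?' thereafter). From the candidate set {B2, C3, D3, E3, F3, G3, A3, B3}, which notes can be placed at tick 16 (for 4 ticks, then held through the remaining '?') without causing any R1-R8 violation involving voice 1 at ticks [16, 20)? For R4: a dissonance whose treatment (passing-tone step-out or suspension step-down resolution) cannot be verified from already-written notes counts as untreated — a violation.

B2: violates R2
C3: violates R4,R7
D3: violates R2
E3: violates R4
F3: violates R4,R7
G3: legal
A3: violates R2,R4
B3: violates R3

{G3}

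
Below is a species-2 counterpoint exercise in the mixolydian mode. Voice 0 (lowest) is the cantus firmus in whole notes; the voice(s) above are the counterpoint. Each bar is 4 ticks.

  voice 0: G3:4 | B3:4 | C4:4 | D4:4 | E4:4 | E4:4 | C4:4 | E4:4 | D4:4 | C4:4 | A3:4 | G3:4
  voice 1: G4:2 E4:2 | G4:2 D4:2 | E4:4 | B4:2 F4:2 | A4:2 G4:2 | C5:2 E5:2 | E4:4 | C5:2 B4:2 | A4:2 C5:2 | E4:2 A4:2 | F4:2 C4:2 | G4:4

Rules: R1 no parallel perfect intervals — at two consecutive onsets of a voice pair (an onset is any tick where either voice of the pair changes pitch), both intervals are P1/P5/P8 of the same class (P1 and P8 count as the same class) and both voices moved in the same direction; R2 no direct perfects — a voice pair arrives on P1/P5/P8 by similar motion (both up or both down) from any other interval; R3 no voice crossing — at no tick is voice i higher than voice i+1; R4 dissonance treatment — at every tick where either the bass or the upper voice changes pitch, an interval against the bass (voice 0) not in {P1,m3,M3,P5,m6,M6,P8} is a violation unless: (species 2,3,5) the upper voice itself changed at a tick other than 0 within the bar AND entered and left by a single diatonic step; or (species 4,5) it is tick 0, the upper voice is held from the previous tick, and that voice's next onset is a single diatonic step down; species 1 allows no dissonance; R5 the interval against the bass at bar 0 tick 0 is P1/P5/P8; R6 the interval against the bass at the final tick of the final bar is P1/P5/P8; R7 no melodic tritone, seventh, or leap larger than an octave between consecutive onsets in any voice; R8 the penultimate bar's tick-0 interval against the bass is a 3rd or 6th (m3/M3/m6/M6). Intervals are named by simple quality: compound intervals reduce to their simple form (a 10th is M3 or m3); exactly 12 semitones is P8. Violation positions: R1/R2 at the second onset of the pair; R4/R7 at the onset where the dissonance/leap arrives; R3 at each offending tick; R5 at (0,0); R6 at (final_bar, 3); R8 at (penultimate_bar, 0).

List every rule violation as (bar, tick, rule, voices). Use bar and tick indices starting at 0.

bar 0: v0=G3 v1=G4 downbeat P8
bar 1: v0=B3 v1=G4 downbeat m6
bar 2: v0=C4 v1=E4 downbeat M3
bar 3: v0=D4 v1=B4 downbeat M6
bar 4: v0=E4 v1=A4 downbeat P4
bar 5: v0=E4 v1=C5 downbeat m6
bar 6: v0=C4 v1=E4 downbeat M3
bar 7: v0=E4 v1=C5 downbeat m6
bar 8: v0=D4 v1=A4 downbeat P5
bar 9: v0=C4 v1=E4 downbeat M3
bar 10: v0=A3 v1=F4 downbeat m6
bar 11: v0=G3 v1=G4 downbeat P8
  -> R7 @ bar 3 tick 2 v(1,): B4->F4 leap 6st
  -> R4 @ bar 4 tick 0 v(0, 1): E4/A4 P4 untreated
  -> R1 @ bar 8 tick 0 v(0, 1): E4/B4 P5 -> D4/A4 P5 similar
  -> R4 @ bar 8 tick 2 v(0, 1): D4/C5 m7 untreated

(3, 2, R7, (1,))
(4, 0, R4, (0, 1))
(8, 0, R1, (0, 1))
(8, 2, R4, (0, 1))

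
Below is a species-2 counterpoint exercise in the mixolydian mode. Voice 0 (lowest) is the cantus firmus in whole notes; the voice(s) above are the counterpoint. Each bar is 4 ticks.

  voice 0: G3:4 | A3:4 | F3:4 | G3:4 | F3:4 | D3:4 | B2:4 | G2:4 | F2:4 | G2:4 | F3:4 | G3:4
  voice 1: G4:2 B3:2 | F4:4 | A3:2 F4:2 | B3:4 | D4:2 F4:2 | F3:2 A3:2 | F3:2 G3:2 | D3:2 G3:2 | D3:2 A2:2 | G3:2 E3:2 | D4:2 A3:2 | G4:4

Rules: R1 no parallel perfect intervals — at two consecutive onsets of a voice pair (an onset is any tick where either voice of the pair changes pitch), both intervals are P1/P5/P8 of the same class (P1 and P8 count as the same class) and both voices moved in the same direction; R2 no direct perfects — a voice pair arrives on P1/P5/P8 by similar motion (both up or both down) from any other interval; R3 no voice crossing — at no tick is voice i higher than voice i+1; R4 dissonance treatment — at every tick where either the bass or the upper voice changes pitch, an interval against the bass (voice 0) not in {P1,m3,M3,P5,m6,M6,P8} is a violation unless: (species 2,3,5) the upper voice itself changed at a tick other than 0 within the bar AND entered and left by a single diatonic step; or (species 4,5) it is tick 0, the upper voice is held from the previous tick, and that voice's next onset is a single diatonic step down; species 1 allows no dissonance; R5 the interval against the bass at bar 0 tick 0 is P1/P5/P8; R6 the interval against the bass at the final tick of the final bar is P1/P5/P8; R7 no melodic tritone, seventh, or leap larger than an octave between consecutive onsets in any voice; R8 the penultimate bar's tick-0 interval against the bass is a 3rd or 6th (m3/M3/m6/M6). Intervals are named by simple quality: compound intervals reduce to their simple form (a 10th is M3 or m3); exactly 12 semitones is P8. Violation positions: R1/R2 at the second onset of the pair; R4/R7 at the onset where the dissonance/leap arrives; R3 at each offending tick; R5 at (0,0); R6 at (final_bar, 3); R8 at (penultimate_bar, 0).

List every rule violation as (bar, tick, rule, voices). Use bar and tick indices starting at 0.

(1, 0, R7, (1,))
(3, 0, R7, (1,))
(6, 0, R4, (0, 1))
(7, 0, R2, (0, 1))
(9, 0, R2, (0, 1))
(9, 0, R7, (1,))
(10, 0, R7, (0,))
(10, 0, R7, (1,))
(11, 0, R2, (0, 1))
(11, 0, R7, (1,))

bar 0: v0=G3 v1=G4 downbeat P8
bar 1: v0=A3 v1=F4 downbeat m6
bar 2: v0=F3 v1=A3 downbeat M3
bar 3: v0=G3 v1=B3 downbeat M3
bar 4: v0=F3 v1=D4 downbeat M6
bar 5: v0=D3 v1=F3 downbeat m3
bar 6: v0=B2 v1=F3 downbeat TT
bar 7: v0=G2 v1=D3 downbeat P5
bar 8: v0=F2 v1=D3 downbeat M6
bar 9: v0=G2 v1=G3 downbeat P8
bar 10: v0=F3 v1=D4 downbeat M6
bar 11: v0=G3 v1=G4 downbeat P8
  -> R7 @ bar 1 tick 0 v(1,): B3->F4 leap 6st
  -> R7 @ bar 3 tick 0 v(1,): F4->B3 leap 6st
  -> R4 @ bar 6 tick 0 v(0, 1): B2/F3 TT untreated
  -> R2 @ bar 7 tick 0 v(0, 1): B2/G3 m6 -> G2/D3 P5 similar
  -> R2 @ bar 9 tick 0 v(0, 1): F2/A2 M3 -> G2/G3 P8 similar
  -> R7 @ bar 9 tick 0 v(1,): A2->G3 leap 10st
  -> R7 @ bar 10 tick 0 v(0,): G2->F3 leap 10st
  -> R7 @ bar 10 tick 0 v(1,): E3->D4 leap 10st
  -> R2 @ bar 11 tick 0 v(0, 1): F3/A3 M3 -> G3/G4 P8 similar
  -> R7 @ bar 11 tick 0 v(1,): A3->G4 leap 10st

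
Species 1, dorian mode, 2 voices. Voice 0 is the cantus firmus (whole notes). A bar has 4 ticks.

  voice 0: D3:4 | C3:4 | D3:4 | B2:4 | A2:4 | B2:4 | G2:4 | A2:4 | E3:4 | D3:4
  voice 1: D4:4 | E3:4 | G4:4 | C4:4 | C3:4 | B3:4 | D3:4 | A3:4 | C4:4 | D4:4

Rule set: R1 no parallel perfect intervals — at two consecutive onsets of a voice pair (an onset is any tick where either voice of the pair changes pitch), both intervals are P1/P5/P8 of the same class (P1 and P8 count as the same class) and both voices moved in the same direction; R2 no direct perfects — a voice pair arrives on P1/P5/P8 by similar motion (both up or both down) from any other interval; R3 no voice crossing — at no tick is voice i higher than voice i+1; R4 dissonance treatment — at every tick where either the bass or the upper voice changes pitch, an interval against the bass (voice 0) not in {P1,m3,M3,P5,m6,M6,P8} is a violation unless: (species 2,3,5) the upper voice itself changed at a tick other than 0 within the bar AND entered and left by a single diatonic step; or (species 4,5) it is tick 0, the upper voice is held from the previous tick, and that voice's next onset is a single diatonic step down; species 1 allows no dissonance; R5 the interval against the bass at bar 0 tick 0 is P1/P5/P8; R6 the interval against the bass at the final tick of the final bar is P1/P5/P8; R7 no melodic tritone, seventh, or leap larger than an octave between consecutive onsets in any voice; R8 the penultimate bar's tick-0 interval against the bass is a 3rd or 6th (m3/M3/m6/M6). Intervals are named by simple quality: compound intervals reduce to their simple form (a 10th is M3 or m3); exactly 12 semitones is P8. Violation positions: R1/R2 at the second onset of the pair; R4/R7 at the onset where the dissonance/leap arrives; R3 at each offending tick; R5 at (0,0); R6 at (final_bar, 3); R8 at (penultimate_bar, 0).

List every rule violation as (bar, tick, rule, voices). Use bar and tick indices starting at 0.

bar 0: v0=D3 v1=D4 downbeat P8
bar 1: v0=C3 v1=E3 downbeat M3
bar 2: v0=D3 v1=G4 downbeat P4
bar 3: v0=B2 v1=C4 downbeat m2
bar 4: v0=A2 v1=C3 downbeat m3
bar 5: v0=B2 v1=B3 downbeat P8
bar 6: v0=G2 v1=D3 downbeat P5
bar 7: v0=A2 v1=A3 downbeat P8
bar 8: v0=E3 v1=C4 downbeat m6
bar 9: v0=D3 v1=D4 downbeat P8
  -> R7 @ bar 1 tick 0 v(1,): D4->E3 leap 10st
  -> R4 @ bar 2 tick 0 v(0, 1): D3/G4 P4 untreated
  -> R7 @ bar 2 tick 0 v(1,): E3->G4 leap 15st
  -> R4 @ bar 3 tick 0 v(0, 1): B2/C4 m2 untreated
  -> R2 @ bar 5 tick 0 v(0, 1): A2/C3 m3 -> B2/B3 P8 similar
  -> R7 @ bar 5 tick 0 v(1,): C3->B3 leap 11st
  -> R2 @ bar 6 tick 0 v(0, 1): B2/B3 P8 -> G2/D3 P5 similar
  -> R2 @ bar 7 tick 0 v(0, 1): G2/D3 P5 -> A2/A3 P8 similar

(1, 0, R7, (1,))
(2, 0, R4, (0, 1))
(2, 0, R7, (1,))
(3, 0, R4, (0, 1))
(5, 0, R2, (0, 1))
(5, 0, R7, (1,))
(6, 0, R2, (0, 1))
(7, 0, R2, (0, 1))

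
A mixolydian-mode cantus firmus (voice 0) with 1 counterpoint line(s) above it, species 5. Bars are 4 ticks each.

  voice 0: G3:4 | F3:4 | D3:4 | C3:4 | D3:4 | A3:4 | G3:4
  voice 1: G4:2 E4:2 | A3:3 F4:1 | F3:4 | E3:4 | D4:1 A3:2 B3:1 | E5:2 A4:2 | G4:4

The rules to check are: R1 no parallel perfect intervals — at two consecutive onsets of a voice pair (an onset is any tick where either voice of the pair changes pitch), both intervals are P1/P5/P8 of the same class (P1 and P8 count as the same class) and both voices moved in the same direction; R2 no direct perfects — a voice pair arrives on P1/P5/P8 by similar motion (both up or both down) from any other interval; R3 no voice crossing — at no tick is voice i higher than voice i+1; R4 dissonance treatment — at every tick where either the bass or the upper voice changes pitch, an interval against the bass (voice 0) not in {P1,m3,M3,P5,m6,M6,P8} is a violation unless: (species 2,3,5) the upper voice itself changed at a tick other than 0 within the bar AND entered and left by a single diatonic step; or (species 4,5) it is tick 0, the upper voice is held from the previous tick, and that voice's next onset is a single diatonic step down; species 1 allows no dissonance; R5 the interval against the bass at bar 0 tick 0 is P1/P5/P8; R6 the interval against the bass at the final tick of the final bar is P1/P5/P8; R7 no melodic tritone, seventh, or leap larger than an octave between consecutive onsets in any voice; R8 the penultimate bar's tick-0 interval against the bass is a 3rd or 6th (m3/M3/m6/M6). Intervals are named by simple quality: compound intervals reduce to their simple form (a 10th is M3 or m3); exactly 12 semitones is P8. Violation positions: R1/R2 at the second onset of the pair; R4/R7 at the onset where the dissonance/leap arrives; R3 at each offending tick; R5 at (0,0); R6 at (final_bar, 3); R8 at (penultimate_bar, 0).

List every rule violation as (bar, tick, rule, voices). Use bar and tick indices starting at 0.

(4, 0, R2, (0, 1))
(4, 0, R7, (1,))
(5, 0, R2, (0, 1))
(5, 0, R7, (1,))
(5, 0, R8, (0, 1))
(6, 0, R1, (0, 1))

bar 0: v0=G3 v1=G4 downbeat P8
bar 1: v0=F3 v1=A3 downbeat M3
bar 2: v0=D3 v1=F3 downbeat m3
bar 3: v0=C3 v1=E3 downbeat M3
bar 4: v0=D3 v1=D4 downbeat P8
bar 5: v0=A3 v1=E5 downbeat P5
bar 6: v0=G3 v1=G4 downbeat P8
  -> R2 @ bar 4 tick 0 v(0, 1): C3/E3 M3 -> D3/D4 P8 similar
  -> R7 @ bar 4 tick 0 v(1,): E3->D4 leap 10st
  -> R2 @ bar 5 tick 0 v(0, 1): D3/B3 M6 -> A3/E5 P5 similar
  -> R7 @ bar 5 tick 0 v(1,): B3->E5 leap 17st
  -> R8 @ bar 5 tick 0 v(0, 1): penult P5 not 3rd/6th
  -> R1 @ bar 6 tick 0 v(0, 1): A3/A4 P8 -> G3/G4 P8 similar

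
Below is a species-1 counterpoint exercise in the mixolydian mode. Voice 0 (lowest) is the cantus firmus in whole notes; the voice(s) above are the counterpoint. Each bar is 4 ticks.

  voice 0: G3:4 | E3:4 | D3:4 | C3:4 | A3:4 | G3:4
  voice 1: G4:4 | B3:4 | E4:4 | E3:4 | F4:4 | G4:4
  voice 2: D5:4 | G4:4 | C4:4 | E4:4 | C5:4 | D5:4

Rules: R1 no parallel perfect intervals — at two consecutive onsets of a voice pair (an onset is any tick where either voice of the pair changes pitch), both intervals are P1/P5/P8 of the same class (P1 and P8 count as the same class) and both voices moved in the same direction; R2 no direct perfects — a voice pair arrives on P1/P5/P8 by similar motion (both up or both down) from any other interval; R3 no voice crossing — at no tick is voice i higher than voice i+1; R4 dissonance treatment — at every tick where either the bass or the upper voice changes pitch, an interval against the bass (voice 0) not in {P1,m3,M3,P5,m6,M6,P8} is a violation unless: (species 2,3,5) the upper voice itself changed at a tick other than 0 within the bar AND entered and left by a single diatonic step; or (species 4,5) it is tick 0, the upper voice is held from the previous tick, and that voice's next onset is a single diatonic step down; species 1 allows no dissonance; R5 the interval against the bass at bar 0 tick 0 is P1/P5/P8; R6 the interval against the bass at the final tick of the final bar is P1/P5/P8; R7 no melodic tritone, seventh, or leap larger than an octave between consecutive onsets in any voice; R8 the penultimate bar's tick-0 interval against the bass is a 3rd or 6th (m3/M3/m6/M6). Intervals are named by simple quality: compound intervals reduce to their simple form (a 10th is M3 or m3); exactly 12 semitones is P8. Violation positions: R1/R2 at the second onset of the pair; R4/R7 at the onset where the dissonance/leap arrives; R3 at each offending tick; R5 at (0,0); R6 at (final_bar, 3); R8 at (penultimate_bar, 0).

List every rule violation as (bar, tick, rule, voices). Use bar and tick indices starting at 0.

(1, 0, R2, (0, 1))
(2, 0, R3, (1, 2))
(2, 0, R4, (0, 1))
(2, 0, R4, (0, 2))
(2, 1, R3, (1, 2))
(2, 2, R3, (1, 2))
(2, 3, R3, (1, 2))
(4, 0, R2, (1, 2))
(4, 0, R7, (1,))
(5, 0, R1, (1, 2))

bar 0: v0=G3 v1=G4 v2=D5 downbeat P5
bar 1: v0=E3 v1=B3 v2=G4 downbeat m3
bar 2: v0=D3 v1=E4 v2=C4 downbeat m7
bar 3: v0=C3 v1=E3 v2=E4 downbeat M3
bar 4: v0=A3 v1=F4 v2=C5 downbeat m3
bar 5: v0=G3 v1=G4 v2=D5 downbeat P5
  -> R2 @ bar 1 tick 0 v(0, 1): G3/G4 P8 -> E3/B3 P5 similar
  -> R3 @ bar 2 tick 0 v(1, 2): E4 above C4
  -> R4 @ bar 2 tick 0 v(0, 1): D3/E4 M2 untreated
  -> R4 @ bar 2 tick 0 v(0, 2): D3/C4 m7 untreated
  -> R3 @ bar 2 tick 1 v(1, 2): E4 above C4
  -> R3 @ bar 2 tick 2 v(1, 2): E4 above C4
  -> R3 @ bar 2 tick 3 v(1, 2): E4 above C4
  -> R2 @ bar 4 tick 0 v(1, 2): E3/E4 P8 -> F4/C5 P5 similar
  -> R7 @ bar 4 tick 0 v(1,): E3->F4 leap 13st
  -> R1 @ bar 5 tick 0 v(1, 2): F4/C5 P5 -> G4/D5 P5 similar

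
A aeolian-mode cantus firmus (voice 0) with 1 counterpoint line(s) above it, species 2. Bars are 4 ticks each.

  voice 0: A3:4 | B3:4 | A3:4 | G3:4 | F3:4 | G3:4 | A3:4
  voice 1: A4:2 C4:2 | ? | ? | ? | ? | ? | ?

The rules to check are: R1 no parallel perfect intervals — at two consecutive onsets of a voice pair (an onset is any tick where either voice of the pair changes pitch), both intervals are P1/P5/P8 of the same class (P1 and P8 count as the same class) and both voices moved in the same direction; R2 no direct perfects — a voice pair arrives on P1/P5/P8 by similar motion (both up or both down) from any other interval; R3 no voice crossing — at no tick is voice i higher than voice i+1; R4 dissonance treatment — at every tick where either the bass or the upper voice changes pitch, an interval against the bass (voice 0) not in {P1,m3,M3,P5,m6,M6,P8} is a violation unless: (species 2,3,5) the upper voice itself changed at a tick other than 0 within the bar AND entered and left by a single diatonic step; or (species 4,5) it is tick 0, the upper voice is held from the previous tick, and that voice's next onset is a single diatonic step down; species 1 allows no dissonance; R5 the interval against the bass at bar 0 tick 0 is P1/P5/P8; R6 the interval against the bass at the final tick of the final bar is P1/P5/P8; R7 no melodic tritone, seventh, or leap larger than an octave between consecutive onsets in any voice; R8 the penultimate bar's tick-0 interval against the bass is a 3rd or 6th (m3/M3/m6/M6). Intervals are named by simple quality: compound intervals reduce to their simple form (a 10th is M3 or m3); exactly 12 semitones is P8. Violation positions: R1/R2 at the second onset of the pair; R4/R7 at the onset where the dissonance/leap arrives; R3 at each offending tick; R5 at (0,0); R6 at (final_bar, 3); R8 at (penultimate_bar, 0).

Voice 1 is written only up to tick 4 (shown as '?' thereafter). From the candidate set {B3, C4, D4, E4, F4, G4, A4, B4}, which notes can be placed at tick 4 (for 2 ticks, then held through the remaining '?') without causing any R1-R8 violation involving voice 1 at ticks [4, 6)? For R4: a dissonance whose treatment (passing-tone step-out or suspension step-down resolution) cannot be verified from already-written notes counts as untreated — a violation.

{B3, D4, G4}

B3: legal
C4: violates R4
D4: legal
E4: violates R4
F4: violates R4
G4: legal
A4: violates R4
B4: violates R2,R7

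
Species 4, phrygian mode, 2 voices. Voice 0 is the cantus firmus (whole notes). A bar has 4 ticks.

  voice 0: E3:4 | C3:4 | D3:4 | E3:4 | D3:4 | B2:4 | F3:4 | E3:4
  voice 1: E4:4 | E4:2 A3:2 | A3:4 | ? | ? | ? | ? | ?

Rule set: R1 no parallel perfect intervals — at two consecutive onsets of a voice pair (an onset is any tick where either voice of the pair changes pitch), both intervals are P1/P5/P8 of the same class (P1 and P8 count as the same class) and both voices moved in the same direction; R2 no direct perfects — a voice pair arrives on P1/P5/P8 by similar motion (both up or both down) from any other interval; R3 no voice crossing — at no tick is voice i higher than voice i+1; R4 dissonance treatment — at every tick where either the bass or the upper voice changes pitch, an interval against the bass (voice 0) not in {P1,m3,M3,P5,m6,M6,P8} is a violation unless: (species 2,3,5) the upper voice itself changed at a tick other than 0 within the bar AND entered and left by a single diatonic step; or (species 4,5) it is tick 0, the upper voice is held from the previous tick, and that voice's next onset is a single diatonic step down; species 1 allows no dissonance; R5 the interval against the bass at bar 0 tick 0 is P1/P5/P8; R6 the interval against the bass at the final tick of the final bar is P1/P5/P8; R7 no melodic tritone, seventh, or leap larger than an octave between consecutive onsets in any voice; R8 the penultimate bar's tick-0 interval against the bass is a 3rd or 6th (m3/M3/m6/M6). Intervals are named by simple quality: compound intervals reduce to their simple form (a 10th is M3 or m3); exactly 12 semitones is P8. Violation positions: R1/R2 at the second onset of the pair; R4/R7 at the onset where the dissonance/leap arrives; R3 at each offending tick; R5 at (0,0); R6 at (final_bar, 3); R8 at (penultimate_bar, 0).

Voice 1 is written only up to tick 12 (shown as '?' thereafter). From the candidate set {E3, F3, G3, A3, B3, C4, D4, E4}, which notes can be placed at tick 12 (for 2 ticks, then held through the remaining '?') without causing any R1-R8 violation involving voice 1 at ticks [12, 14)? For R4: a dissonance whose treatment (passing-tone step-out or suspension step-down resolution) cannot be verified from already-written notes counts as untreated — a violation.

E3: legal
F3: violates R4
G3: legal
A3: violates R4
B3: violates R1
C4: legal
D4: violates R4
E4: violates R2

{C4, E3, G3}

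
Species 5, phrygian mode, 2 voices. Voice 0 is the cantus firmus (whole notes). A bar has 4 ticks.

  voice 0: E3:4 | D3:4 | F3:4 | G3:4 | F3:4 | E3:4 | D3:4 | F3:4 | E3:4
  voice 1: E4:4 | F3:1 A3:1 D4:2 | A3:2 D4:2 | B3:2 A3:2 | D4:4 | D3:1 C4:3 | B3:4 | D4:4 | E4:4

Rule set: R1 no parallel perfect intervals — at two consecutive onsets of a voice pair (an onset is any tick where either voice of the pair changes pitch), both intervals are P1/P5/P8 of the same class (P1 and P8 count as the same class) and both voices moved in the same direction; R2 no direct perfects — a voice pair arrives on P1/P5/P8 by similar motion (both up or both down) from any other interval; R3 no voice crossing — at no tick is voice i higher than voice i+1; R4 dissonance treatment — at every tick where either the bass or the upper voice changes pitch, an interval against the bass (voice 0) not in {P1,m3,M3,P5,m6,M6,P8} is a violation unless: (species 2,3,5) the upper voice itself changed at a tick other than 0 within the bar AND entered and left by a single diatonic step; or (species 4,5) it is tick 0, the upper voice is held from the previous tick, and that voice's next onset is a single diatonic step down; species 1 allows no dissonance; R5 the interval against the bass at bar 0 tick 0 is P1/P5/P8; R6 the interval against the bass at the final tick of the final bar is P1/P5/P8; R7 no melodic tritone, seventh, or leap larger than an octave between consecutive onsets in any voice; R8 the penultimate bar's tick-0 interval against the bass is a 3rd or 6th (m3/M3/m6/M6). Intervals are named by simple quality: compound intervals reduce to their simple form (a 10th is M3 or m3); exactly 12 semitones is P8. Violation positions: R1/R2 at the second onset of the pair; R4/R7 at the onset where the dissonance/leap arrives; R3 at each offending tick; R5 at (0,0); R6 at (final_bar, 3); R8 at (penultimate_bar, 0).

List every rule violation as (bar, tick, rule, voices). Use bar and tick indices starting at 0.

(1, 0, R7, (1,))
(3, 2, R4, (0, 1))
(5, 0, R3, (0, 1))
(5, 0, R4, (0, 1))
(5, 1, R7, (1,))

bar 0: v0=E3 v1=E4 downbeat P8
bar 1: v0=D3 v1=F3 downbeat m3
bar 2: v0=F3 v1=A3 downbeat M3
bar 3: v0=G3 v1=B3 downbeat M3
bar 4: v0=F3 v1=D4 downbeat M6
bar 5: v0=E3 v1=D3 downbeat M2
bar 6: v0=D3 v1=B3 downbeat M6
bar 7: v0=F3 v1=D4 downbeat M6
bar 8: v0=E3 v1=E4 downbeat P8
  -> R7 @ bar 1 tick 0 v(1,): E4->F3 leap 11st
  -> R4 @ bar 3 tick 2 v(0, 1): G3/A3 M2 untreated
  -> R3 @ bar 5 tick 0 v(0, 1): E3 above D3
  -> R4 @ bar 5 tick 0 v(0, 1): E3/D3 M2 untreated
  -> R7 @ bar 5 tick 1 v(1,): D3->C4 leap 10st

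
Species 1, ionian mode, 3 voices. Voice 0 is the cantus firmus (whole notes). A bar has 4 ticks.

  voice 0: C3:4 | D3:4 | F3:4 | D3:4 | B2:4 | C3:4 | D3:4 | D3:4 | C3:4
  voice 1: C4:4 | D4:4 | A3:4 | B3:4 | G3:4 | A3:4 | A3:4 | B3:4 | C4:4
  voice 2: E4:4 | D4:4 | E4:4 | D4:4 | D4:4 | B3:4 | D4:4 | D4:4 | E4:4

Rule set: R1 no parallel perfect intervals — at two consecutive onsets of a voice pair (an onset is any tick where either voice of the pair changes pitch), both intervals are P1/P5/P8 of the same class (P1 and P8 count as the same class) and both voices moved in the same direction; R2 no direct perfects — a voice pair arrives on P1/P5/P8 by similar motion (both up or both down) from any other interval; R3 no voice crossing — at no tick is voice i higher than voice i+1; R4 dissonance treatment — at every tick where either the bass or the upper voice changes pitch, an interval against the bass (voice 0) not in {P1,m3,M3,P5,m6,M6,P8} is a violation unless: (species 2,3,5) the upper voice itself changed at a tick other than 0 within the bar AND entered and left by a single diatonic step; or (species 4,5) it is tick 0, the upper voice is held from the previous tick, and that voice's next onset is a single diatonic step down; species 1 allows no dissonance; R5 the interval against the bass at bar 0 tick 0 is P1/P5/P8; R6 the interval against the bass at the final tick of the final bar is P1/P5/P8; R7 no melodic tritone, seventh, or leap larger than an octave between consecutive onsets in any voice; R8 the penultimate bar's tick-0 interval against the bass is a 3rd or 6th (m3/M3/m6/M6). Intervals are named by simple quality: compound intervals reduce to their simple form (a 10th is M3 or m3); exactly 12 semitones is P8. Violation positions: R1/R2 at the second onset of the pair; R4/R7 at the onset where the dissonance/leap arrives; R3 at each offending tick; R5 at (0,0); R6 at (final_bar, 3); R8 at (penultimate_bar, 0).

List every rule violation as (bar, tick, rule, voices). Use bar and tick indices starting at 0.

(0, 0, R5, (0, 2))
(1, 0, R1, (0, 1))
(2, 0, R4, (0, 2))
(3, 0, R2, (0, 2))
(5, 0, R4, (0, 2))
(6, 0, R2, (0, 2))
(7, 0, R8, (0, 2))
(8, 3, R6, (0, 2))

bar 0: v0=C3 v1=C4 v2=E4 downbeat M3
bar 1: v0=D3 v1=D4 v2=D4 downbeat P8
bar 2: v0=F3 v1=A3 v2=E4 downbeat M7
bar 3: v0=D3 v1=B3 v2=D4 downbeat P8
bar 4: v0=B2 v1=G3 v2=D4 downbeat m3
bar 5: v0=C3 v1=A3 v2=B3 downbeat M7
bar 6: v0=D3 v1=A3 v2=D4 downbeat P8
bar 7: v0=D3 v1=B3 v2=D4 downbeat P8
bar 8: v0=C3 v1=C4 v2=E4 downbeat M3
  -> R5 @ bar 0 tick 0 v(0, 2): opens on M3
  -> R1 @ bar 1 tick 0 v(0, 1): C3/C4 P8 -> D3/D4 P8 similar
  -> R4 @ bar 2 tick 0 v(0, 2): F3/E4 M7 untreated
  -> R2 @ bar 3 tick 0 v(0, 2): F3/E4 M7 -> D3/D4 P8 similar
  -> R4 @ bar 5 tick 0 v(0, 2): C3/B3 M7 untreated
  -> R2 @ bar 6 tick 0 v(0, 2): C3/B3 M7 -> D3/D4 P8 similar
  -> R8 @ bar 7 tick 0 v(0, 2): penult P8 not 3rd/6th
  -> R6 @ bar 8 tick 3 v(0, 2): closes on M3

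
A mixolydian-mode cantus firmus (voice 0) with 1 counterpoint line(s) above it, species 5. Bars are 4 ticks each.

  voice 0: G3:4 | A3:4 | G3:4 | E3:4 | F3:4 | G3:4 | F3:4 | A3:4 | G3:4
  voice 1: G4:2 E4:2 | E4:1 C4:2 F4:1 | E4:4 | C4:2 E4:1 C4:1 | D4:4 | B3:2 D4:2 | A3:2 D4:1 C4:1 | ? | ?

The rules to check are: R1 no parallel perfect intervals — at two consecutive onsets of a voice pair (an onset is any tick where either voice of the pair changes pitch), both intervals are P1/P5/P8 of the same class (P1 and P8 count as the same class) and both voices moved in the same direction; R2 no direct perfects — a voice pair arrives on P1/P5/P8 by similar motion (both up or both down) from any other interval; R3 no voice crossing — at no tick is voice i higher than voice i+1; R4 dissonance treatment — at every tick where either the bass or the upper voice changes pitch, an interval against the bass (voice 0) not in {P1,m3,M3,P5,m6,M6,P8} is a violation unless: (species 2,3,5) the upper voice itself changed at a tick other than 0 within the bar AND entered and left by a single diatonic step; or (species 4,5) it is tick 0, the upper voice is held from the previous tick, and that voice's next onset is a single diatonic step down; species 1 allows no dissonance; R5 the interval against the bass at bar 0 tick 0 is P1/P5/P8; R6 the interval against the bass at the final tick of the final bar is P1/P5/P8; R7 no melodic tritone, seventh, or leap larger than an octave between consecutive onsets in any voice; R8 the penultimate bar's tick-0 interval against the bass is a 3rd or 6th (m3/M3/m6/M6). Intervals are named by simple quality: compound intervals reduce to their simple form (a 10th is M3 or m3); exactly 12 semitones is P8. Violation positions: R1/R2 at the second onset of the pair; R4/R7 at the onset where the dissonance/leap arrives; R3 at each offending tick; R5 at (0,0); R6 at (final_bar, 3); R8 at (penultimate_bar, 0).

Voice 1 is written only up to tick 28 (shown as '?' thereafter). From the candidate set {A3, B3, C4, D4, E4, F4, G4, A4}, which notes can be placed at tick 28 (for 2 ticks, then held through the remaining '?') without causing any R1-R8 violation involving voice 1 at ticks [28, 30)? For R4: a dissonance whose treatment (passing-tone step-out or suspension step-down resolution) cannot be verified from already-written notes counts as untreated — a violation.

A3: violates R8
B3: violates R4,R8
C4: legal
D4: violates R4,R8
E4: violates R1,R8
F4: legal
G4: violates R4,R8
A4: violates R2,R8

{C4, F4}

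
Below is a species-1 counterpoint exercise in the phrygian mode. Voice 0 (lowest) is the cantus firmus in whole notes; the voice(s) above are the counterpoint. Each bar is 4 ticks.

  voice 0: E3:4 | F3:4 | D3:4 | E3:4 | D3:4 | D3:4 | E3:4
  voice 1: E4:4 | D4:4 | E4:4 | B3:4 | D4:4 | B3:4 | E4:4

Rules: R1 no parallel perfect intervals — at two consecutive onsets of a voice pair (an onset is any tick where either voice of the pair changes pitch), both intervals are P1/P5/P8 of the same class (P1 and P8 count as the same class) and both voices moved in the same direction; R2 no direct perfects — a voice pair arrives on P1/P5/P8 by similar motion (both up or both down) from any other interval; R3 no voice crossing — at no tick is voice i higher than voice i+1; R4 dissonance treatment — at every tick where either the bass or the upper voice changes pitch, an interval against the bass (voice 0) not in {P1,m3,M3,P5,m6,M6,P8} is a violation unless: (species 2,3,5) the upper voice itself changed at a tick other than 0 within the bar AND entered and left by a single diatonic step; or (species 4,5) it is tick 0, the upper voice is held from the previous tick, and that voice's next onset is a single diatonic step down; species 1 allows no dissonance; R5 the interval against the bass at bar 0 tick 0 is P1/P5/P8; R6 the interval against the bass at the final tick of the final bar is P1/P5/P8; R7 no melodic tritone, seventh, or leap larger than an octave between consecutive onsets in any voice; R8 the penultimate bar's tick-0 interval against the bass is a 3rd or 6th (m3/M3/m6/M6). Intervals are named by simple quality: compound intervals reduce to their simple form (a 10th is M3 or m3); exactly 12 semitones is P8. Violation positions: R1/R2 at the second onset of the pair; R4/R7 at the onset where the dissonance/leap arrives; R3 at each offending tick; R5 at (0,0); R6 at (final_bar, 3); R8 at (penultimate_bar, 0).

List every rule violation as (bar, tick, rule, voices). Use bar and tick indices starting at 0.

(2, 0, R4, (0, 1))
(6, 0, R2, (0, 1))

bar 0: v0=E3 v1=E4 downbeat P8
bar 1: v0=F3 v1=D4 downbeat M6
bar 2: v0=D3 v1=E4 downbeat M2
bar 3: v0=E3 v1=B3 downbeat P5
bar 4: v0=D3 v1=D4 downbeat P8
bar 5: v0=D3 v1=B3 downbeat M6
bar 6: v0=E3 v1=E4 downbeat P8
  -> R4 @ bar 2 tick 0 v(0, 1): D3/E4 M2 untreated
  -> R2 @ bar 6 tick 0 v(0, 1): D3/B3 M6 -> E3/E4 P8 similar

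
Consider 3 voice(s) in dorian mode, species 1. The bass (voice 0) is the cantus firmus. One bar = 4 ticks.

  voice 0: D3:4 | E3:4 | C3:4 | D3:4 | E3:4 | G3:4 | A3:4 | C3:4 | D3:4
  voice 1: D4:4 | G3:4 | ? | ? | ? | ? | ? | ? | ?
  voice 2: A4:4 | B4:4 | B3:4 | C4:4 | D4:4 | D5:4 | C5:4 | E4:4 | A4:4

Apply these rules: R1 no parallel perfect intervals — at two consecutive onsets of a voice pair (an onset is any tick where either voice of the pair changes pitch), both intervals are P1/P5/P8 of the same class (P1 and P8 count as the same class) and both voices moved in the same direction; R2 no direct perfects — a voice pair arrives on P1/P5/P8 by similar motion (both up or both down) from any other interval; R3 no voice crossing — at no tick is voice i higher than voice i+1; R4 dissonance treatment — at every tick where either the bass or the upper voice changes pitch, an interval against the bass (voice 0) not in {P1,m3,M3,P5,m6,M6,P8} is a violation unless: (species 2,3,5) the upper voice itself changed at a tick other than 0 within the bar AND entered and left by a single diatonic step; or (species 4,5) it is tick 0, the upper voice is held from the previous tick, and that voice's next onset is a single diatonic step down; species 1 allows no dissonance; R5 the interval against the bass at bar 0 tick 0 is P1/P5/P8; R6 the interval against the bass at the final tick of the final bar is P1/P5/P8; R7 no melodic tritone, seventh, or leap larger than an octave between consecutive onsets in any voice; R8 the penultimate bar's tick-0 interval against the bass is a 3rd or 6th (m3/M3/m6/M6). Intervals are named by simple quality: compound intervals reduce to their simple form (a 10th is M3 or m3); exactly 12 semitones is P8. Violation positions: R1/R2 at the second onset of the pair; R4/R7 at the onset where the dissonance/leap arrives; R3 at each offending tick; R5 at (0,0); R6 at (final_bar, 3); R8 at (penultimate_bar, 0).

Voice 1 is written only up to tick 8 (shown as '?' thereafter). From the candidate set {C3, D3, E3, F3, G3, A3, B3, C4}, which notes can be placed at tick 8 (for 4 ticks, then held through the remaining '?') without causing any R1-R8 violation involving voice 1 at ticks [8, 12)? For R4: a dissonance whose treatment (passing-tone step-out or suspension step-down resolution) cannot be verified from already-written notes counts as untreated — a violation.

C3: violates R2
D3: violates R4
E3: violates R2
F3: violates R4
G3: legal
A3: legal
B3: violates R4
C4: violates R3

{A3, G3}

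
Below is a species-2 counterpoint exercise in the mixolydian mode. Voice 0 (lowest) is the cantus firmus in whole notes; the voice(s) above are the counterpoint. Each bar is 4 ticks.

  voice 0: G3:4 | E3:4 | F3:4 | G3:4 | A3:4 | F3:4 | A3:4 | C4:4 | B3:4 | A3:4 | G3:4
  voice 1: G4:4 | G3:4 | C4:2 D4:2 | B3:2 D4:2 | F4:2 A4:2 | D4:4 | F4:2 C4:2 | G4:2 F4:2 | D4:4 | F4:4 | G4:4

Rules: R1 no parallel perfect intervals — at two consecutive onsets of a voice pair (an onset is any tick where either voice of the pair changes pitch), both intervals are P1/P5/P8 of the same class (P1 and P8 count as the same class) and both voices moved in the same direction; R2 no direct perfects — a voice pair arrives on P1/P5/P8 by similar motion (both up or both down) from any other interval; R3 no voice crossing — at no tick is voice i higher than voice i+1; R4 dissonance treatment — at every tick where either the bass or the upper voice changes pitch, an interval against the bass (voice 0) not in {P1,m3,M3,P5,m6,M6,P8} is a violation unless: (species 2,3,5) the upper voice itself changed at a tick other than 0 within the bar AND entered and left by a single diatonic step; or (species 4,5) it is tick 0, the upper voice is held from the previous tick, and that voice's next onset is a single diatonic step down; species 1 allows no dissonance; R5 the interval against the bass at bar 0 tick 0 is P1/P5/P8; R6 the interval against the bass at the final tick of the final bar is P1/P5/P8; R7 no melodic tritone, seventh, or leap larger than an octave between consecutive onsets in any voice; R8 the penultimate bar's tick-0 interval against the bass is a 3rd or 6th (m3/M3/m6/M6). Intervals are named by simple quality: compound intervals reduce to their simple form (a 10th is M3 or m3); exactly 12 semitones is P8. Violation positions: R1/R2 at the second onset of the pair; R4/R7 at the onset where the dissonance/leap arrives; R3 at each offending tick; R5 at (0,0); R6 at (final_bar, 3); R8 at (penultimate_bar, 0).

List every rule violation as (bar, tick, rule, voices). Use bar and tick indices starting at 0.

(2, 0, R2, (0, 1))
(7, 0, R2, (0, 1))
(7, 2, R4, (0, 1))

bar 0: v0=G3 v1=G4 downbeat P8
bar 1: v0=E3 v1=G3 downbeat m3
bar 2: v0=F3 v1=C4 downbeat P5
bar 3: v0=G3 v1=B3 downbeat M3
bar 4: v0=A3 v1=F4 downbeat m6
bar 5: v0=F3 v1=D4 downbeat M6
bar 6: v0=A3 v1=F4 downbeat m6
bar 7: v0=C4 v1=G4 downbeat P5
bar 8: v0=B3 v1=D4 downbeat m3
bar 9: v0=A3 v1=F4 downbeat m6
bar 10: v0=G3 v1=G4 downbeat P8
  -> R2 @ bar 2 tick 0 v(0, 1): E3/G3 m3 -> F3/C4 P5 similar
  -> R2 @ bar 7 tick 0 v(0, 1): A3/C4 m3 -> C4/G4 P5 similar
  -> R4 @ bar 7 tick 2 v(0, 1): C4/F4 P4 untreated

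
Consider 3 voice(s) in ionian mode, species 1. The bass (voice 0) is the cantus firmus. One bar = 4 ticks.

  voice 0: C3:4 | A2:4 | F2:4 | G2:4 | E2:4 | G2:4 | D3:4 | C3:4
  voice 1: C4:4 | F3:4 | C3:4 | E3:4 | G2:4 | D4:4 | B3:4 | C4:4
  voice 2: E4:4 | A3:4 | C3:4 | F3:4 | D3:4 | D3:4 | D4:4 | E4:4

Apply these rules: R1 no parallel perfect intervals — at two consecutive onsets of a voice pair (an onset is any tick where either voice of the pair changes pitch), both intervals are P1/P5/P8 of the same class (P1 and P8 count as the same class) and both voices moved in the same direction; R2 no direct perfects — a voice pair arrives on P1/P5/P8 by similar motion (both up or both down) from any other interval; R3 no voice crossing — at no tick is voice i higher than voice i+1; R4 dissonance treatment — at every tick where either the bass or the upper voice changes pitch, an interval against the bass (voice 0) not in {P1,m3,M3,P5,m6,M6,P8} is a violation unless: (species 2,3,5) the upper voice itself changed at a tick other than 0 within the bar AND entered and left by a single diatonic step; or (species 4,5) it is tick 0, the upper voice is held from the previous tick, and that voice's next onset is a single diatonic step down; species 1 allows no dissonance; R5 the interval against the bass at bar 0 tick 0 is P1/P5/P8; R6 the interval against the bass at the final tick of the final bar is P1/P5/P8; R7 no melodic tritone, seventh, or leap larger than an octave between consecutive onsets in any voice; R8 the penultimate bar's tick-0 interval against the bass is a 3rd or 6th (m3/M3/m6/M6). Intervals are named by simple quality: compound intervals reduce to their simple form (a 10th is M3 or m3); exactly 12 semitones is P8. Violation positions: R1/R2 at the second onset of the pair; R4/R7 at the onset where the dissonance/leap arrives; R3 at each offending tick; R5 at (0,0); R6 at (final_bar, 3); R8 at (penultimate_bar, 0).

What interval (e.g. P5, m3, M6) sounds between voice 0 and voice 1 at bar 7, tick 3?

P8

voice 0=C3 voice 1=C4 -> P8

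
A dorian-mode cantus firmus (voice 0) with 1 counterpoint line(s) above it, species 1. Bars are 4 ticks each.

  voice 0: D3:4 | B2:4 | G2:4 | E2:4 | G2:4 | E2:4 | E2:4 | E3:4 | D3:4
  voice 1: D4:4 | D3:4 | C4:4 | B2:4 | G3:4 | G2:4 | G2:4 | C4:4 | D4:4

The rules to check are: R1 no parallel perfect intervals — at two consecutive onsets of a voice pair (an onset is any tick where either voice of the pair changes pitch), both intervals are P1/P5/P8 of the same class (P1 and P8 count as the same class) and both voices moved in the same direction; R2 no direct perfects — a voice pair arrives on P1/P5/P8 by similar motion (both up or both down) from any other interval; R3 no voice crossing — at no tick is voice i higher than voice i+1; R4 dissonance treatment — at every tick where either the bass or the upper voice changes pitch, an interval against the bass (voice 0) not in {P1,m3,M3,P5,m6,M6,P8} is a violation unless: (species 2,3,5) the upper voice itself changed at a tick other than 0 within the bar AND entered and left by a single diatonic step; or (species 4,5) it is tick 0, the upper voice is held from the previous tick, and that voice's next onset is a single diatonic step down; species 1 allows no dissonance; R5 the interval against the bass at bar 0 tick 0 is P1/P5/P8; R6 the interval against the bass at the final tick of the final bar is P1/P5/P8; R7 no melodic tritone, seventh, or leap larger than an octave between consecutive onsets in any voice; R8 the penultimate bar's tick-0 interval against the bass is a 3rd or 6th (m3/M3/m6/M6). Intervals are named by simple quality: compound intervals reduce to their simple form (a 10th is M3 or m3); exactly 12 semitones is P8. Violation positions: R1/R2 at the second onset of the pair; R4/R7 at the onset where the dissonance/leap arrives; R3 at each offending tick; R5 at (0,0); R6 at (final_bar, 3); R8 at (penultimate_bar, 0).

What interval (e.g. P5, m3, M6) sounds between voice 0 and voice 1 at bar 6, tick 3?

m3

voice 0=E2 voice 1=G2 -> m3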